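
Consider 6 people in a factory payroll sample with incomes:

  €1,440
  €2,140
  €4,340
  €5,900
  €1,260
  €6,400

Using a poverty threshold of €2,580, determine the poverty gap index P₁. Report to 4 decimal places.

Incomes under z: €1,260, €1,440, €2,140 (q = 3 of N = 6).
Relative gaps: (2580−1260)/2580 = 0.5116; (2580−1440)/2580 = 0.4419; (2580−2140)/2580 = 0.1705.
Σ = 1.124031. Dividing by the full population N = 6 gives P₁ = 0.1873.

0.1873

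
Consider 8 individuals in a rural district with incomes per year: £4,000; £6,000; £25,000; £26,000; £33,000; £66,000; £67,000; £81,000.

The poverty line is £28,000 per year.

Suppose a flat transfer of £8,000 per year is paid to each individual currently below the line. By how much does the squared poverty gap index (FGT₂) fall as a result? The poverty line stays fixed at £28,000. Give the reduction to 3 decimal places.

Before: below the line — £4,000, £6,000, £25,000, £26,000; squared poverty gap index (FGT₂) = 0.17108.
After the £8,000 transfer: below the line — £12,000, £14,000; squared poverty gap index (FGT₂) = 0.07207.
Reduction = 0.17108 − 0.07207 = 0.099.

0.099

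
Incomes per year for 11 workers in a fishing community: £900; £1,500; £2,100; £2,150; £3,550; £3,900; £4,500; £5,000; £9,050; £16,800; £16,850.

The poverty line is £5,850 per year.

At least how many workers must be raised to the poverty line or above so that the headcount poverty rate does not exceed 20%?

6

8 of the 11 workers are poor, so H = 8/11 = 0.727.
A headcount ratio of at most 20% allows at most ⌊0.20 × 11⌋ = 2 poor workers.
So at least 8 − 2 = 6 must be lifted.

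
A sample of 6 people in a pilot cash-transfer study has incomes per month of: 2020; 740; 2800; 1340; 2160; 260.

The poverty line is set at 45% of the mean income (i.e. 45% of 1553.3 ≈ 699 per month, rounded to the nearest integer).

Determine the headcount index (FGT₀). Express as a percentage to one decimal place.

1 of the 6 people have income below 699.
H = 1/6 = 16.7%.

16.7%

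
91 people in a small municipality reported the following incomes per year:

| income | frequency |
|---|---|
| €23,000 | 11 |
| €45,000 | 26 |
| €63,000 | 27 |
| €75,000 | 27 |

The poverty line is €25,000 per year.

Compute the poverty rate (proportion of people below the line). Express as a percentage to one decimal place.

12.1%

11 of the 91 people have income below €25,000.
H = 11/91 = 12.1%.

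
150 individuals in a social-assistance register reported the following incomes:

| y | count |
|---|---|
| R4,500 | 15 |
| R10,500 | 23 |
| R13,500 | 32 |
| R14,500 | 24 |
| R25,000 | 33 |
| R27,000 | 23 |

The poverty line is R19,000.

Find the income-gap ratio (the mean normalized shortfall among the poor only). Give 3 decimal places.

Below the line: 15×R4,500, 23×R10,500, 32×R13,500, 24×R14,500 (q = 94 of N = 150).
Shortfall ratios (z−y)/z: 0.7632 (×15), 0.4474 (×23), 0.2895 (×32), 0.2368 (×24); sum = 36.684211.
The income-gap ratio divides by q (the poor only): 36.684211 / 94 = 0.390.

0.390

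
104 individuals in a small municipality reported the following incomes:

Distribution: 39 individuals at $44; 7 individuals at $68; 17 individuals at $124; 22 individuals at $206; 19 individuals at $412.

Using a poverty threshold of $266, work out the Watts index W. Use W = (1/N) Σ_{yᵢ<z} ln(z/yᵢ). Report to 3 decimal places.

Below z: 39×$44, 7×$68, 17×$124, 22×$206 (q = 85 of N = 104).
ln(z/y) terms: ln(266/44) = 1.7993 (×39); ln(266/68) = 1.3640 (×7); ln(266/124) = 0.7632 (×17); ln(266/206) = 0.2556 (×22).
W = 98.319174 / 104 = 0.945.

0.945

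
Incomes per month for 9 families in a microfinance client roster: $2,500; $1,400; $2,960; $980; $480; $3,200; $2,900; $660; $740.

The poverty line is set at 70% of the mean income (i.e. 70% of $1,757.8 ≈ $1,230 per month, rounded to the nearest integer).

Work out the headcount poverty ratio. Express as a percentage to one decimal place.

4 of the 9 families have income below $1,230.
H = 4/9 = 44.4%.

44.4%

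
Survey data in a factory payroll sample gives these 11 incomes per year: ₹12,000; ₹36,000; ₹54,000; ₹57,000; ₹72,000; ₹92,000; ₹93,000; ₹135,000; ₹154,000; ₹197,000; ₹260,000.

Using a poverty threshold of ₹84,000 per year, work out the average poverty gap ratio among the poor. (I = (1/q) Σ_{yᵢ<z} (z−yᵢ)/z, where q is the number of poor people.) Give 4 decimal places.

Below the line: ₹12,000, ₹36,000, ₹54,000, ₹57,000, ₹72,000 (q = 5 of N = 11).
Shortfall ratios (z−y)/z: 0.8571, 0.5714, 0.3571, 0.3214, 0.1429; sum = 2.250000.
I averages over the q = 5 poor units only: 2.250000 / 5 = 0.4500.

0.4500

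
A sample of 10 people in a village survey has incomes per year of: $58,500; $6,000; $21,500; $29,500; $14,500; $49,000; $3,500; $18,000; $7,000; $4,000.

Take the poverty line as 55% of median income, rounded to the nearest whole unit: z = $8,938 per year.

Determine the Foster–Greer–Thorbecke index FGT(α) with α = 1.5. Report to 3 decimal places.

0.117

Below the line: $3,500, $4,000, $6,000, $7,000 (q = 4 of N = 10).
Shortfall ratios: (8938−3500)/8938 = 0.6084; (8938−4000)/8938 = 0.5525; (8938−6000)/8938 = 0.3287; (8938−7000)/8938 = 0.2168.
Raised to α = 1.5: 0.47457; 0.41064; 0.18846; 0.10096.
Sum = 1.174636; FGT(1.5) = 1.174636 / 10 = 0.117.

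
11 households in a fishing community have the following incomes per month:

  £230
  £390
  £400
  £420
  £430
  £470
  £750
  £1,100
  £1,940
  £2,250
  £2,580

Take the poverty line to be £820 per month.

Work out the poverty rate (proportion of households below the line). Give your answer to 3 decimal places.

7 of the 11 households have income below £820.
H = 7/11 = 0.636.

0.636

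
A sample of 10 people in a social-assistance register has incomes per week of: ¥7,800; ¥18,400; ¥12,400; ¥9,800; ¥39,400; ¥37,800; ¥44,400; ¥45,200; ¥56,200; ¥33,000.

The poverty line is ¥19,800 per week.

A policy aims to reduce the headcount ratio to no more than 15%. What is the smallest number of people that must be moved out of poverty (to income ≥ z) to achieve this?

3

4 of the 10 people are poor, so H = 4/10 = 0.400.
A headcount ratio of at most 15% allows at most ⌊0.15 × 10⌋ = 1 poor people.
So at least 4 − 1 = 3 must be lifted.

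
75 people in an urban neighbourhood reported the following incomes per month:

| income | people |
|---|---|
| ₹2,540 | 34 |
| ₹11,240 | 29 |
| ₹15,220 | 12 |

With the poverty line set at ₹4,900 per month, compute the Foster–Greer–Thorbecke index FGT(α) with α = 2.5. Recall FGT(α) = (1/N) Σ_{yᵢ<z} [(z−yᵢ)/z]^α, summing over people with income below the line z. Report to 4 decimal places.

Below the line: 34×₹2,540 (q = 34 of N = 75).
Shortfall ratios: (4900−2540)/4900 = 0.4816 (×34).
Raised to α = 2.5: 0.16099 (×34).
Sum = 5.473545; FGT(2.5) = 5.473545 / 75 = 0.0730.

0.0730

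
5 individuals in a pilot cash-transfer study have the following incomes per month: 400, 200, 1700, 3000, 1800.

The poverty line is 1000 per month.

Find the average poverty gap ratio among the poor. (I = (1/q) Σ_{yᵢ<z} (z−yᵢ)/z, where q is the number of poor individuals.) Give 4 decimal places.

0.7000

Below z: 200, 400 (q = 2 of N = 5).
Relative gaps: 0.8000, 0.6000; sum = 1.400000.
The income-gap ratio divides by q (the poor only): 1.400000 / 2 = 0.7000.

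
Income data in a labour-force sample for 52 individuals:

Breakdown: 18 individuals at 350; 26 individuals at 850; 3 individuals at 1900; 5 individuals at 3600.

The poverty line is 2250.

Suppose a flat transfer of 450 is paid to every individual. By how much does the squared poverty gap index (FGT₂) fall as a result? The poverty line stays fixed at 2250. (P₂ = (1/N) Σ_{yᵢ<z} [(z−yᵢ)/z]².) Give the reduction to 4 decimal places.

Before: below the line — 18×350, 26×850, 3×1900; squared poverty gap index (FGT₂) = 0.441814.
After the 450 transfer: below the line — 18×800, 26×1300; squared poverty gap index (FGT₂) = 0.232896.
Reduction = 0.441814 − 0.232896 = 0.2089.

0.2089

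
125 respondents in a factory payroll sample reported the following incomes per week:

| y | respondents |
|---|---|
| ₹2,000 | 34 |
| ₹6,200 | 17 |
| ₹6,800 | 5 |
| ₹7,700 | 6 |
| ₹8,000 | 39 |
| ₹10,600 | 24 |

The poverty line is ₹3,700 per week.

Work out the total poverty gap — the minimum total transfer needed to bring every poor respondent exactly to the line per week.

Incomes under z: 34×₹2,000 (q = 34 of N = 125).
Individual gaps: 34×(3700−2000) = 57800.
Aggregate gap = ₹57,800.

₹57,800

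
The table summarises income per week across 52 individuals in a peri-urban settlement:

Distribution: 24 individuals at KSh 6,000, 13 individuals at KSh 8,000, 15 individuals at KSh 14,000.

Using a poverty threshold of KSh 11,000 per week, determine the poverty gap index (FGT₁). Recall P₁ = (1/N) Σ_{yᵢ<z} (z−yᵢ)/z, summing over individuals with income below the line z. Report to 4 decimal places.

Below z: 24×KSh 6,000, 13×KSh 8,000 (q = 37 of N = 52).
Gap ratios (z−y)/z: (11000−6000)/11000 = 0.4545 (×24); (11000−8000)/11000 = 0.2727 (×13).
Σ = 14.454545. Dividing by the full population N = 52 gives P₁ = 0.2780.

0.2780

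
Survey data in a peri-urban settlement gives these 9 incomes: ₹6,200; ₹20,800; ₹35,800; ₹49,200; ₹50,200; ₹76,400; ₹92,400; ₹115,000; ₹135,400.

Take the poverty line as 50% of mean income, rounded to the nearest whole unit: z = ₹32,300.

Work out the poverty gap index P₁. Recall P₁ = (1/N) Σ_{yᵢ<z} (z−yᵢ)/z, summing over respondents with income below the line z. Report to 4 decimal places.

Incomes under z: ₹6,200, ₹20,800 (q = 2 of N = 9).
Shortfall ratios: (32300−6200)/32300 = 0.8080; (32300−20800)/32300 = 0.3560.
Σ = 1.164087. Dividing by the full population N = 9 gives P₁ = 0.1293.

0.1293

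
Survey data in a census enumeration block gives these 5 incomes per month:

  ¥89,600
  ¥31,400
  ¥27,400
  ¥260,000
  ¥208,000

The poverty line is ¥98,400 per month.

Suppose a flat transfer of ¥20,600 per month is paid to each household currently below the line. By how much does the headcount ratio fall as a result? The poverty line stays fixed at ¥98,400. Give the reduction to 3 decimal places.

Before: below the line — ¥27,400, ¥31,400, ¥89,600; headcount ratio = 0.60000.
After the ¥20,600 transfer: below the line — ¥48,000, ¥52,000; headcount ratio = 0.40000.
Reduction = 0.60000 − 0.40000 = 0.200.

0.200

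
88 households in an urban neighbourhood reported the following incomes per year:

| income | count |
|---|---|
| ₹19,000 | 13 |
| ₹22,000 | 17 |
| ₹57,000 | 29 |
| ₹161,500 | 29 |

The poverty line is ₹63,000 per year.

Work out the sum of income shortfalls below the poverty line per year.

₹1,443,000

Below z: 13×₹19,000, 17×₹22,000, 29×₹57,000 (q = 59 of N = 88).
Individual gaps: 13×(63000−19000) = 572000; 17×(63000−22000) = 697000; 29×(63000−57000) = 174000.
Aggregate gap = ₹1,443,000.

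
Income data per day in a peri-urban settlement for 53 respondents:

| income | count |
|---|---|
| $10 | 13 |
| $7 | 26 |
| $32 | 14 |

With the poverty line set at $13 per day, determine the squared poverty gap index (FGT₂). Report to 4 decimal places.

0.1176

Incomes under z: 26×$7, 13×$10 (q = 39 of N = 53).
Shortfall ratios: (13−7)/13 = 0.4615 (×26); (13−10)/13 = 0.2308 (×13).
Squared: 0.2130 (×26); 0.0533 (×13).
Sum = 6.230769; P₂ = 6.230769 / 53 = 0.1176.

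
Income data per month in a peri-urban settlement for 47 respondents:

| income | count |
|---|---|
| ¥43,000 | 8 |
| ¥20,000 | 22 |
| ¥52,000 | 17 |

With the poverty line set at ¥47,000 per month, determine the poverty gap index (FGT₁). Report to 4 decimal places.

Poor units: 22×¥20,000, 8×¥43,000 (q = 30 of N = 47).
Normalized shortfalls: (47000−20000)/47000 = 0.5745 (×22); (47000−43000)/47000 = 0.0851 (×8).
Σ = 13.319149. Dividing by the full population N = 47 gives P₁ = 0.2834.

0.2834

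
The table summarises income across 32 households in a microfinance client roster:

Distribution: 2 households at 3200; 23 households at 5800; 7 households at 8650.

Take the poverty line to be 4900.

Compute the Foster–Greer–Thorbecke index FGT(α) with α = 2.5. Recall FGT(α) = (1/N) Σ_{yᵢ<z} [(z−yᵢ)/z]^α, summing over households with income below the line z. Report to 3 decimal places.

0.004

Incomes under z: 2×3200 (q = 2 of N = 32).
Gap ratios (z−y)/z: (4900−3200)/4900 = 0.3469 (×2).
Raised to α = 2.5: 0.07090 (×2).
Sum = 0.141795; FGT(2.5) = 0.141795 / 32 = 0.004.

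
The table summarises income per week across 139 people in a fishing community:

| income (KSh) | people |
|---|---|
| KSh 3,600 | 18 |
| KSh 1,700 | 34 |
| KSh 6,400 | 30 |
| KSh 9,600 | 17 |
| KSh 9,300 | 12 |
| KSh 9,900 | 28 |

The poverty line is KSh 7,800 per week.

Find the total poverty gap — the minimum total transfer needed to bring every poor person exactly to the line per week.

Below z: 34×KSh 1,700, 18×KSh 3,600, 30×KSh 6,400 (q = 82 of N = 139).
Individual gaps: 34×(7800−1700) = 207400; 18×(7800−3600) = 75600; 30×(7800−6400) = 42000.
Aggregate gap = KSh 325,000.

KSh 325,000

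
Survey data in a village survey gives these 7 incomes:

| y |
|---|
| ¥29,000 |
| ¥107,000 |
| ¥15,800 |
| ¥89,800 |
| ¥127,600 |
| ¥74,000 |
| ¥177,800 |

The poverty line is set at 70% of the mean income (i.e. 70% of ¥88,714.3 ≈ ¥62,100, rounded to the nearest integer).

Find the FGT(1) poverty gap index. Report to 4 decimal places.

Incomes under z: ¥15,800, ¥29,000 (q = 2 of N = 7).
Relative gaps: (62100−15800)/62100 = 0.7456; (62100−29000)/62100 = 0.5330.
Σ = 1.278583. Dividing by the full population N = 7 gives P₁ = 0.1827.

0.1827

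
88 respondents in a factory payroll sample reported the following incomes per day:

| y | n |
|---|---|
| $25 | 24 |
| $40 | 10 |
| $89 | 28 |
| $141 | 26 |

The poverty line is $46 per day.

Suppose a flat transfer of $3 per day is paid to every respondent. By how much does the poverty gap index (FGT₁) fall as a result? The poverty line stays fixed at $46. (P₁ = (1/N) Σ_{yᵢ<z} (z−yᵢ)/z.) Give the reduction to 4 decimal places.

0.0252

Before: below the line — 24×$25, 10×$40; poverty gap index (FGT₁) = 0.139328.
After the $3 transfer: below the line — 24×$28, 10×$43; poverty gap index (FGT₁) = 0.114130.
Reduction = 0.139328 − 0.114130 = 0.0252.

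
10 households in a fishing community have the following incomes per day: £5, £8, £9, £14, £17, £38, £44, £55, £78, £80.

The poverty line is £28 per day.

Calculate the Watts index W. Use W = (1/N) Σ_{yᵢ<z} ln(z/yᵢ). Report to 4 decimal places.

Poor units: £5, £8, £9, £14, £17 (q = 5 of N = 10).
Log gaps: ln(28/5) = 1.7228; ln(28/8) = 1.2528; ln(28/9) = 1.1350; ln(28/14) = 0.6931; ln(28/17) = 0.4990.
W = 5.302648 / 10 = 0.5303.

0.5303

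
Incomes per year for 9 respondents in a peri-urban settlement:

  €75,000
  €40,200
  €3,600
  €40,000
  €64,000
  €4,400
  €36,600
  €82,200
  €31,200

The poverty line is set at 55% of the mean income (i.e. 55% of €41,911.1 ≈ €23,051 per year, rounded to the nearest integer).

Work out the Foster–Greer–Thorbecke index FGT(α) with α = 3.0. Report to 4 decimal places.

0.1256

Incomes under z: €3,600, €4,400 (q = 2 of N = 9).
Shortfall ratios: (23051−3600)/23051 = 0.8438; (23051−4400)/23051 = 0.8091.
Raised to α = 3.0: 0.60084; 0.52971.
Sum = 1.130545; FGT(3.0) = 1.130545 / 9 = 0.1256.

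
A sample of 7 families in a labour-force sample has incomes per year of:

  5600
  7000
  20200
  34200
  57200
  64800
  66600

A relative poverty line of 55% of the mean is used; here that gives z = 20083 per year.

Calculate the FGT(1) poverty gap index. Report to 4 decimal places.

Poor units: 5600, 7000 (q = 2 of N = 7).
Relative gaps: (20083−5600)/20083 = 0.7212; (20083−7000)/20083 = 0.6514.
Sum of shortfalls = 1.372604; P₁ averages over all N: 1.372604 / 7 = 0.1961.

0.1961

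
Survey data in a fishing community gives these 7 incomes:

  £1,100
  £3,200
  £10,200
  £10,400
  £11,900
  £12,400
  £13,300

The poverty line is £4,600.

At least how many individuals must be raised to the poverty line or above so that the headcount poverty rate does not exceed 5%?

Currently q = 2 of N = 7 are below the line (H = 0.286).
A headcount ratio of at most 5% allows at most ⌊0.05 × 7⌋ = 0 poor individuals.
So at least 2 − 0 = 2 must be lifted.

2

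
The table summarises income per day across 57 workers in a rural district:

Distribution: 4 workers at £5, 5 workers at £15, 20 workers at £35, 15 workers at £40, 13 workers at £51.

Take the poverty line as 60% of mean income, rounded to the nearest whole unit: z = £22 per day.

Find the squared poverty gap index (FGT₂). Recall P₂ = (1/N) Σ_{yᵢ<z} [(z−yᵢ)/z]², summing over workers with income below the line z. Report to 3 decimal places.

0.051

Below the line: 4×£5, 5×£15 (q = 9 of N = 57).
Relative gaps: (22−5)/22 = 0.7727 (×4); (22−15)/22 = 0.3182 (×5).
Squared: 0.5971 (×4); 0.1012 (×5).
Sum = 2.894628; P₂ = 2.894628 / 57 = 0.051.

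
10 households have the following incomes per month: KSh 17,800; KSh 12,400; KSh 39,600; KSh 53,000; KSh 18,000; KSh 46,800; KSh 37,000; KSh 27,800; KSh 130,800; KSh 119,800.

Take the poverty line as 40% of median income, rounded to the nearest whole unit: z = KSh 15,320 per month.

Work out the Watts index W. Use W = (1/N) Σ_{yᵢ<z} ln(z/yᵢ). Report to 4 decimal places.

0.0211

Below z: KSh 12,400 (q = 1 of N = 10).
ln(z/y) terms: ln(15320/12400) = 0.2115.
W = 0.211463 / 10 = 0.0211.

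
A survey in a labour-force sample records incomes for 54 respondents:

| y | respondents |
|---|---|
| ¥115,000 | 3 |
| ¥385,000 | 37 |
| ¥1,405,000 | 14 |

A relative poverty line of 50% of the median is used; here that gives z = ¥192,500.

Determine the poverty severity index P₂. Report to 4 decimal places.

Below the line: 3×¥115,000 (q = 3 of N = 54).
Normalized shortfalls: (192500−115000)/192500 = 0.4026 (×3).
Squared: 0.1621 (×3).
Sum = 0.486254; P₂ = 0.486254 / 54 = 0.0090.

0.0090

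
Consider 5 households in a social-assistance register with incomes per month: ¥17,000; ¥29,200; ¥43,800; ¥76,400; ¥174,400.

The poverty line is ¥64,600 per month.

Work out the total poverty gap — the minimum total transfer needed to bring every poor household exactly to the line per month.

Below z: ¥17,000, ¥29,200, ¥43,800 (q = 3 of N = 5).
Individual gaps: 64600−17000 = 47600; 64600−29200 = 35400; 64600−43800 = 20800.
Aggregate gap = ¥103,800.

¥103,800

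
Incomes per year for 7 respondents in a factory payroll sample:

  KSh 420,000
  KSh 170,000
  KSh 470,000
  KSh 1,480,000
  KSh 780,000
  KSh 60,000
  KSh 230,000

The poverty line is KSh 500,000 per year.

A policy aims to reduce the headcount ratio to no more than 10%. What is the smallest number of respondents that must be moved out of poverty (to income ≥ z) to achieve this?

5

Currently q = 5 of N = 7 are below the line (H = 0.714).
A headcount ratio of at most 10% allows at most ⌊0.10 × 7⌋ = 0 poor respondents.
So at least 5 − 0 = 5 must be lifted.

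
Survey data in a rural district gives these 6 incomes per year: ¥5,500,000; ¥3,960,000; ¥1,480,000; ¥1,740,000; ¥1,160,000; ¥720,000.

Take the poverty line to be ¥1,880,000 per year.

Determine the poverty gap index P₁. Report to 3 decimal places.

0.215

Below the line: ¥720,000, ¥1,160,000, ¥1,480,000, ¥1,740,000 (q = 4 of N = 6).
Relative gaps: (1880000−720000)/1880000 = 0.6170; (1880000−1160000)/1880000 = 0.3830; (1880000−1480000)/1880000 = 0.2128; (1880000−1740000)/1880000 = 0.0745.
Sum of shortfalls = 1.287234; P₁ averages over all N: 1.287234 / 6 = 0.215.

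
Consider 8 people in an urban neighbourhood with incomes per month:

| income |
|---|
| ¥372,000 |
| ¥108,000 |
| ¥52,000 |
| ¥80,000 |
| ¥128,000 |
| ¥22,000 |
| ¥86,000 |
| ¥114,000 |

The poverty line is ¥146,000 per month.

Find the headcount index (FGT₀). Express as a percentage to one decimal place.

7 of the 8 people have income below ¥146,000.
H = 7/8 = 87.5%.

87.5%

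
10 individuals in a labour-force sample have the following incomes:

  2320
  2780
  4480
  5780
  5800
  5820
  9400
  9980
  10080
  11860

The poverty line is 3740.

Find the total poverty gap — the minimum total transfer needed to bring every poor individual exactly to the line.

2380

Poor units: 2320, 2780 (q = 2 of N = 10).
Individual gaps: 3740−2320 = 1420; 3740−2780 = 960.
Aggregate gap = 2380.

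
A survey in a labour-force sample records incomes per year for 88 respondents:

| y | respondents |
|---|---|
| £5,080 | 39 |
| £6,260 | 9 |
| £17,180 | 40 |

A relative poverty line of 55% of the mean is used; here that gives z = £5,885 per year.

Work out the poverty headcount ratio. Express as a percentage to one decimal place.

44.3%

39 of the 88 respondents have income below £5,885.
H = 39/88 = 44.3%.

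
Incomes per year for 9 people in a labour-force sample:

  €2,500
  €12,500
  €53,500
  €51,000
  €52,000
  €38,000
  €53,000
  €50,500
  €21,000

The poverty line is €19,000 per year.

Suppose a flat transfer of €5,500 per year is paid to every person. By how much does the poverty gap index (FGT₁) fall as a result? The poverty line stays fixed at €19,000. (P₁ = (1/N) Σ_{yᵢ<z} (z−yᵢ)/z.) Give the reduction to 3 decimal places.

0.064

Before: below the line — €2,500, €12,500; poverty gap index (FGT₁) = 0.13450.
After the €5,500 transfer: below the line — €8,000, €18,000; poverty gap index (FGT₁) = 0.07018.
Reduction = 0.13450 − 0.07018 = 0.064.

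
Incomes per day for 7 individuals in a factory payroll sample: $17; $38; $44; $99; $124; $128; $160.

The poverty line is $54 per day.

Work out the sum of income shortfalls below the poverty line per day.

Below z: $17, $38, $44 (q = 3 of N = 7).
Individual gaps: 54−17 = 37; 54−38 = 16; 54−44 = 10.
Aggregate gap = $63.

$63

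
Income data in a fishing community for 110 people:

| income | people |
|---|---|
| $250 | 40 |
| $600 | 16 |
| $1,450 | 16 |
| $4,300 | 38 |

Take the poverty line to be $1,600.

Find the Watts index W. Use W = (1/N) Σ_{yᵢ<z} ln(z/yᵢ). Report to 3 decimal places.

0.832

Below z: 40×$250, 16×$600, 16×$1,450 (q = 72 of N = 110).
ln(z/y) terms: ln(1600/250) = 1.8563 (×40); ln(1600/600) = 0.9808 (×16); ln(1600/1450) = 0.0984 (×16).
W = 91.520229 / 110 = 0.832.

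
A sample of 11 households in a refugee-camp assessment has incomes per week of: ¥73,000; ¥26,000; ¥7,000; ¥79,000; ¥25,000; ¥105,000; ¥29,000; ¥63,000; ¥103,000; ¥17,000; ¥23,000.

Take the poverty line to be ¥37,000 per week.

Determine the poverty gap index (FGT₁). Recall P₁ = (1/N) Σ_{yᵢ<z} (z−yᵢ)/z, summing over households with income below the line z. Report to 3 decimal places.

Poor units: ¥7,000, ¥17,000, ¥23,000, ¥25,000, ¥26,000, ¥29,000 (q = 6 of N = 11).
Normalized shortfalls: (37000−7000)/37000 = 0.8108; (37000−17000)/37000 = 0.5405; (37000−23000)/37000 = 0.3784; (37000−25000)/37000 = 0.3243; (37000−26000)/37000 = 0.2973; (37000−29000)/37000 = 0.2162.
Σ = 2.567568. Dividing by the full population N = 11 gives P₁ = 0.233.

0.233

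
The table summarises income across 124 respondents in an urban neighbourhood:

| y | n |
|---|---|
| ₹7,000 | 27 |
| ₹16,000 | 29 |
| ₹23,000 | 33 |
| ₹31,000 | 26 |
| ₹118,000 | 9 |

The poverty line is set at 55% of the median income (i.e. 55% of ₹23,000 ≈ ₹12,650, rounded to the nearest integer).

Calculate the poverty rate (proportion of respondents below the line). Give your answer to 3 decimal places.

27 of the 124 respondents have income below ₹12,650.
H = 27/124 = 0.218.

0.218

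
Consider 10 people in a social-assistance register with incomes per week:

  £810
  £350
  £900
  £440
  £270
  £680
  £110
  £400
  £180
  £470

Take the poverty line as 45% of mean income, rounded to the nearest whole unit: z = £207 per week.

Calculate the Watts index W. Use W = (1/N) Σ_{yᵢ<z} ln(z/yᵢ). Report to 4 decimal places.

Incomes under z: £110, £180 (q = 2 of N = 10).
Log gaps: ln(207/110) = 0.6322; ln(207/180) = 0.1398.
W = 0.772000 / 10 = 0.0772.

0.0772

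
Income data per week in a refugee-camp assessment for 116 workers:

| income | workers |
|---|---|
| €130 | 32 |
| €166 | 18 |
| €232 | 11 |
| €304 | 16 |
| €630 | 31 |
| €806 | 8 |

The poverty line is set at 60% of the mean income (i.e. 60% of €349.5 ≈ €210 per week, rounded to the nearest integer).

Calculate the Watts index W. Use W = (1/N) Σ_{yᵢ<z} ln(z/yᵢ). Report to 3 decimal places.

0.169

Below the line: 32×€130, 18×€166 (q = 50 of N = 116).
Log gaps: ln(210/130) = 0.4796 (×32); ln(210/166) = 0.2351 (×18).
W = 19.578494 / 116 = 0.169.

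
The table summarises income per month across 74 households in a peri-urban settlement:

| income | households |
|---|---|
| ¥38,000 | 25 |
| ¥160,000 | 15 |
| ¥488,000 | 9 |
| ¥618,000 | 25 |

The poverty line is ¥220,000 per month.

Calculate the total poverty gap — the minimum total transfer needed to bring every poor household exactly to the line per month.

¥5,450,000

Incomes under z: 25×¥38,000, 15×¥160,000 (q = 40 of N = 74).
Individual gaps: 25×(220000−38000) = 4550000; 15×(220000−160000) = 900000.
Aggregate gap = ¥5,450,000.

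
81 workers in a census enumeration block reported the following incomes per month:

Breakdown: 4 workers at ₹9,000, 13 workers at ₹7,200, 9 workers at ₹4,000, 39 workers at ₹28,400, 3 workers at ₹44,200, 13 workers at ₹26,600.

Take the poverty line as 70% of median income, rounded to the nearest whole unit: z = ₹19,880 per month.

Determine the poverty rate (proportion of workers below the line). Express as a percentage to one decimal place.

26 of the 81 workers have income below ₹19,880.
H = 26/81 = 32.1%.

32.1%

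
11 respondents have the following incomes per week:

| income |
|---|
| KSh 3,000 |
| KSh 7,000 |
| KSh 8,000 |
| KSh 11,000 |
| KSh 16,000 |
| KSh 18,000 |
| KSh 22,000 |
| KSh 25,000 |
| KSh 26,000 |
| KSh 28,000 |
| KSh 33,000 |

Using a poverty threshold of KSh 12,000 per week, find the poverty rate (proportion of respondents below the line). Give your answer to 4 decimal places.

0.3636

4 of the 11 respondents have income below KSh 12,000.
H = 4/11 = 0.3636.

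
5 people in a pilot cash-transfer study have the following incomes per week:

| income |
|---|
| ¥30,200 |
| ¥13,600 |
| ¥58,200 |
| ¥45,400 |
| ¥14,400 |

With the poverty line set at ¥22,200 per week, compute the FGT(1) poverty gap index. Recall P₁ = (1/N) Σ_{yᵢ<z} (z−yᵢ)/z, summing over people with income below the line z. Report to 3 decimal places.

0.148

Below z: ¥13,600, ¥14,400 (q = 2 of N = 5).
Gap ratios (z−y)/z: (22200−13600)/22200 = 0.3874; (22200−14400)/22200 = 0.3514.
Σ = 0.738739. Dividing by the full population N = 5 gives P₁ = 0.148.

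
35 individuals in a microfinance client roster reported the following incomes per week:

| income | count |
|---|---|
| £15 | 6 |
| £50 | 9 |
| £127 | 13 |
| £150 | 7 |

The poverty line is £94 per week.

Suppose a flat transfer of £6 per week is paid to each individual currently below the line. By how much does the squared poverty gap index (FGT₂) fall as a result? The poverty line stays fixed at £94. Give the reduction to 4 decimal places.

0.0320

Before: below the line — 6×£15, 9×£50; squared poverty gap index (FGT₂) = 0.177424.
After the £6 transfer: below the line — 6×£21, 9×£56; squared poverty gap index (FGT₂) = 0.145412.
Reduction = 0.177424 − 0.145412 = 0.0320.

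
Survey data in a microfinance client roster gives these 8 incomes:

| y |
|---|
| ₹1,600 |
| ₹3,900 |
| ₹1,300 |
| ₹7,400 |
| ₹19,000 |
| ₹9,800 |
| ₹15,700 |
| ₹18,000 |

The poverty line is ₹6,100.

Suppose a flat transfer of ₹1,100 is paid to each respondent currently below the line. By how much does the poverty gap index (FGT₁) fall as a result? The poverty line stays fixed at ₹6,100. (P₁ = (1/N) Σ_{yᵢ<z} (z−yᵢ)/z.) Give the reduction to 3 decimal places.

0.068

Before: below the line — ₹1,300, ₹1,600, ₹3,900; poverty gap index (FGT₁) = 0.23566.
After the ₹1,100 transfer: below the line — ₹2,400, ₹2,700, ₹5,000; poverty gap index (FGT₁) = 0.16803.
Reduction = 0.23566 − 0.16803 = 0.068.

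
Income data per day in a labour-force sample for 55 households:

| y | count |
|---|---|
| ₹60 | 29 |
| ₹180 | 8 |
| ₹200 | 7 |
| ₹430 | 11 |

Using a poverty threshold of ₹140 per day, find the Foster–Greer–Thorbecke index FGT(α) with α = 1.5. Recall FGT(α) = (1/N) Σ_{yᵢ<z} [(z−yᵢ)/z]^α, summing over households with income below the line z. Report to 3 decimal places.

Poor units: 29×₹60 (q = 29 of N = 55).
Gap ratios (z−y)/z: (140−60)/140 = 0.5714 (×29).
Raised to α = 1.5: 0.43196 (×29).
Sum = 12.526823; FGT(1.5) = 12.526823 / 55 = 0.228.

0.228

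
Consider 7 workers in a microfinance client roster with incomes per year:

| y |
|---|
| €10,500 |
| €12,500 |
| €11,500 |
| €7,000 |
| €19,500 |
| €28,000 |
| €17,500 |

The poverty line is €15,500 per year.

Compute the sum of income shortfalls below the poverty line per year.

Incomes under z: €7,000, €10,500, €11,500, €12,500 (q = 4 of N = 7).
Individual gaps: 15500−7000 = 8500; 15500−10500 = 5000; 15500−11500 = 4000; 15500−12500 = 3000.
Aggregate gap = €20,500.

€20,500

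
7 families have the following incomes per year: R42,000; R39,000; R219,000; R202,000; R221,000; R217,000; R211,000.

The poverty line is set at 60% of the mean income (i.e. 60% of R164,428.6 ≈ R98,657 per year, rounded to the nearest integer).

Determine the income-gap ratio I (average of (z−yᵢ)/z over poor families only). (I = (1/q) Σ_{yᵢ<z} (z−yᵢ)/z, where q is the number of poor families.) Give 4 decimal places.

0.5895

Below the line: R39,000, R42,000 (q = 2 of N = 7).
Shortfall ratios (z−y)/z: 0.6047, 0.5743; sum = 1.178974.
I averages over the q = 2 poor units only: 1.178974 / 2 = 0.5895.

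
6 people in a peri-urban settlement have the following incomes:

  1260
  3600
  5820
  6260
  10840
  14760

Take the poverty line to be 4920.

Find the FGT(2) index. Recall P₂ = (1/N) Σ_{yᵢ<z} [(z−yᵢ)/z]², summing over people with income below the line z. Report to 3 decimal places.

Below the line: 1260, 3600 (q = 2 of N = 6).
Relative gaps: (4920−1260)/4920 = 0.7439; (4920−3600)/4920 = 0.2683.
Squared: 0.5534; 0.0720.
Sum = 0.625372; P₂ = 0.625372 / 6 = 0.104.

0.104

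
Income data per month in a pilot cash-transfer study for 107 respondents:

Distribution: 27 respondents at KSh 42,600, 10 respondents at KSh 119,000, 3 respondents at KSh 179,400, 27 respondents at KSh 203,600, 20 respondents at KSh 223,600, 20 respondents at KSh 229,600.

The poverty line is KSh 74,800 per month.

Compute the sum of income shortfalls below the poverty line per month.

Poor units: 27×KSh 42,600 (q = 27 of N = 107).
Individual gaps: 27×(74800−42600) = 869400.
Aggregate gap = KSh 869,400.

KSh 869,400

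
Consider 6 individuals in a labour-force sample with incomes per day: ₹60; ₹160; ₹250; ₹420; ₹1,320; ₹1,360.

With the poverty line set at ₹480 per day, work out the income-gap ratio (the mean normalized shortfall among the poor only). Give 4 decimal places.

0.5365

Poor units: ₹60, ₹160, ₹250, ₹420 (q = 4 of N = 6).
Shortfall ratios (z−y)/z: 0.8750, 0.6667, 0.4792, 0.1250; sum = 2.145833.
The income-gap ratio divides by q (the poor only): 2.145833 / 4 = 0.5365.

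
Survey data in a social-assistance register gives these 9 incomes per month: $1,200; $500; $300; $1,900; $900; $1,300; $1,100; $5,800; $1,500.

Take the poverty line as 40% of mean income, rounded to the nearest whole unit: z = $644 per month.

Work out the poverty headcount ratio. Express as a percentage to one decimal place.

2 of the 9 individuals have income below $644.
H = 2/9 = 22.2%.

22.2%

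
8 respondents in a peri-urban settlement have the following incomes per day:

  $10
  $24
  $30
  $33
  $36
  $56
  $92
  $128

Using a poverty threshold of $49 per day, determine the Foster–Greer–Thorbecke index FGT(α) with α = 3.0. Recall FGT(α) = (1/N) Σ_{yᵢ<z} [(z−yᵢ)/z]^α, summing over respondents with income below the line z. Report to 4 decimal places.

Below the line: $10, $24, $30, $33, $36 (q = 5 of N = 8).
Normalized shortfalls: (49−10)/49 = 0.7959; (49−24)/49 = 0.5102; (49−30)/49 = 0.3878; (49−33)/49 = 0.3265; (49−36)/49 = 0.2653.
Raised to α = 3.0: 0.50420; 0.13281; 0.05830; 0.03482; 0.01867.
Sum = 0.748804; FGT(3.0) = 0.748804 / 8 = 0.0936.

0.0936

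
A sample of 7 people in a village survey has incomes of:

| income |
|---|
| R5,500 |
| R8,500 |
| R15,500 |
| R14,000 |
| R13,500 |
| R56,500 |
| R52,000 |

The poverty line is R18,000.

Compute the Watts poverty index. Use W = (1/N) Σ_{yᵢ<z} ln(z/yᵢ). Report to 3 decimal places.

0.375

Poor units: R5,500, R8,500, R13,500, R14,000, R15,500 (q = 5 of N = 7).
Log shortfalls: ln(18000/5500) = 1.1856; ln(18000/8500) = 0.7503; ln(18000/13500) = 0.2877; ln(18000/14000) = 0.2513; ln(18000/15500) = 0.1495.
W = 2.624457 / 7 = 0.375.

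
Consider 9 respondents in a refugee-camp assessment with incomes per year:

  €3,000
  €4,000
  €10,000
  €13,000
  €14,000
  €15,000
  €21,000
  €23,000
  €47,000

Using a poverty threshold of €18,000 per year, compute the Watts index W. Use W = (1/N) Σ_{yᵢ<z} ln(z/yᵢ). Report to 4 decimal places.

Below z: €3,000, €4,000, €10,000, €13,000, €14,000, €15,000 (q = 6 of N = 9).
Log gaps: ln(18000/3000) = 1.7918; ln(18000/4000) = 1.5041; ln(18000/10000) = 0.5878; ln(18000/13000) = 0.3254; ln(18000/14000) = 0.2513; ln(18000/15000) = 0.1823.
W = 4.642682 / 9 = 0.5159.

0.5159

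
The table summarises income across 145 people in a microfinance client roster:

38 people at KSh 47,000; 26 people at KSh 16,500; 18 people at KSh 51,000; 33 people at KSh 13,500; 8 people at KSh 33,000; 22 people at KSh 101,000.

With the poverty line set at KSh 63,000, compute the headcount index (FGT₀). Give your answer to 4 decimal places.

0.8483

123 of the 145 people have income below KSh 63,000.
H = 123/145 = 0.8483.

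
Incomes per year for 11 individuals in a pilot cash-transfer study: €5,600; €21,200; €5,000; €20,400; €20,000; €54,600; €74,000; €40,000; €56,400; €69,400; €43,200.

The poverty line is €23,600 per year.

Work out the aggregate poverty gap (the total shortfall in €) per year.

€45,800

Incomes under z: €5,000, €5,600, €20,000, €20,400, €21,200 (q = 5 of N = 11).
Individual gaps: 23600−5000 = 18600; 23600−5600 = 18000; 23600−20000 = 3600; 23600−20400 = 3200; 23600−21200 = 2400.
Aggregate gap = €45,800.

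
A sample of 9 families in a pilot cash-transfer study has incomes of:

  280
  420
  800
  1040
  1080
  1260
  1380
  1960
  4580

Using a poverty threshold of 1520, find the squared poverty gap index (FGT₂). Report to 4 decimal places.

0.1817

Poor units: 280, 420, 800, 1040, 1080, 1260, 1380 (q = 7 of N = 9).
Gap ratios (z−y)/z: (1520−280)/1520 = 0.8158; (1520−420)/1520 = 0.7237; (1520−800)/1520 = 0.4737; (1520−1040)/1520 = 0.3158; (1520−1080)/1520 = 0.2895; (1520−1260)/1520 = 0.1711; (1520−1380)/1520 = 0.0921.
Squared: 0.6655; 0.5237; 0.2244; 0.0997; 0.0838; 0.0293; 0.0085.
Sum = 1.634868; P₂ = 1.634868 / 9 = 0.1817.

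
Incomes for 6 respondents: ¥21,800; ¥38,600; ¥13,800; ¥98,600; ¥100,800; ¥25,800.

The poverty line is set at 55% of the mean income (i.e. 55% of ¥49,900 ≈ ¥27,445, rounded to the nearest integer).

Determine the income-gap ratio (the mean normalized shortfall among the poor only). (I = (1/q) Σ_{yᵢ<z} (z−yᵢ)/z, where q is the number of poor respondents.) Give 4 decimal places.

0.2543

Below z: ¥13,800, ¥21,800, ¥25,800 (q = 3 of N = 6).
Relative gaps: 0.4972, 0.2057, 0.0599; sum = 0.762798.
The income-gap ratio divides by q (the poor only): 0.762798 / 3 = 0.2543.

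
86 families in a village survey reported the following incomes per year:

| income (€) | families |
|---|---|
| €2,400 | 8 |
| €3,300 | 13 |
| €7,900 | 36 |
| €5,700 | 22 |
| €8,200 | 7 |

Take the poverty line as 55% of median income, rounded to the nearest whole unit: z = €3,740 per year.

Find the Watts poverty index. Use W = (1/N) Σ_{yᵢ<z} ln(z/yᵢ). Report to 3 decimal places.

0.060

Incomes under z: 8×€2,400, 13×€3,300 (q = 21 of N = 86).
Log shortfalls: ln(3740/2400) = 0.4436 (×8); ln(3740/3300) = 0.1252 (×13).
W = 5.176056 / 86 = 0.060.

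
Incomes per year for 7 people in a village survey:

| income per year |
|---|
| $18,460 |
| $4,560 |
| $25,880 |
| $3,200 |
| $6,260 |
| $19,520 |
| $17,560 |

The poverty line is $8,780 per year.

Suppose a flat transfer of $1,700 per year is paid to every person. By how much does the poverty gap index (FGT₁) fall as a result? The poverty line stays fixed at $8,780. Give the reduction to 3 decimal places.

Before: below the line — $3,200, $4,560, $6,260; poverty gap index (FGT₁) = 0.20046.
After the $1,700 transfer: below the line — $4,900, $6,260, $7,960; poverty gap index (FGT₁) = 0.11747.
Reduction = 0.20046 − 0.11747 = 0.083.

0.083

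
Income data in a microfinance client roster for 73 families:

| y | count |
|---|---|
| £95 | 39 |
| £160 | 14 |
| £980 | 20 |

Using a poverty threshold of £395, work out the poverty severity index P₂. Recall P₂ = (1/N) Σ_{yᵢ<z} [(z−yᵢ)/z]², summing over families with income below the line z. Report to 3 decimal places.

0.376

Below the line: 39×£95, 14×£160 (q = 53 of N = 73).
Gap ratios (z−y)/z: (395−95)/395 = 0.7595 (×39); (395−160)/395 = 0.5949 (×14).
Squared: 0.5768 (×39); 0.3539 (×14).
Sum = 27.451690; P₂ = 27.451690 / 73 = 0.376.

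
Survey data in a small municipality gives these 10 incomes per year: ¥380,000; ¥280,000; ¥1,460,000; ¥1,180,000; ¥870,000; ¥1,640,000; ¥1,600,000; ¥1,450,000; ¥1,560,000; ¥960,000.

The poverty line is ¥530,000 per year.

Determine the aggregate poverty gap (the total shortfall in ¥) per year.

¥400,000

Poor units: ¥280,000, ¥380,000 (q = 2 of N = 10).
Individual gaps: 530000−280000 = 250000; 530000−380000 = 150000.
Aggregate gap = ¥400,000.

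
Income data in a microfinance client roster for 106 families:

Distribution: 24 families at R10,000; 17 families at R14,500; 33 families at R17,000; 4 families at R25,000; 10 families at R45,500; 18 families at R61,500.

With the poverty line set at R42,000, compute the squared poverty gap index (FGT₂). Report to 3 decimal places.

0.317

Below z: 24×R10,000, 17×R14,500, 33×R17,000, 4×R25,000 (q = 78 of N = 106).
Gap ratios (z−y)/z: (42000−10000)/42000 = 0.7619 (×24); (42000−14500)/42000 = 0.6548 (×17); (42000−17000)/42000 = 0.5952 (×33); (42000−25000)/42000 = 0.4048 (×4).
Squared: 0.5805 (×24); 0.4287 (×17); 0.3543 (×33); 0.1638 (×4).
Sum = 33.567602; P₂ = 33.567602 / 106 = 0.317.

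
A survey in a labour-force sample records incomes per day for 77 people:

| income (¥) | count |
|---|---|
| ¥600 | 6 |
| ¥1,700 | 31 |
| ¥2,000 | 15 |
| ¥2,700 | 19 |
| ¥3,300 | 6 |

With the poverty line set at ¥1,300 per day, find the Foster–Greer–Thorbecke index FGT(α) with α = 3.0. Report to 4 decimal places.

Incomes under z: 6×¥600 (q = 6 of N = 77).
Gap ratios (z−y)/z: (1300−600)/1300 = 0.5385 (×6).
Raised to α = 3.0: 0.15612 (×6).
Sum = 0.936732; FGT(3.0) = 0.936732 / 77 = 0.0122.

0.0122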